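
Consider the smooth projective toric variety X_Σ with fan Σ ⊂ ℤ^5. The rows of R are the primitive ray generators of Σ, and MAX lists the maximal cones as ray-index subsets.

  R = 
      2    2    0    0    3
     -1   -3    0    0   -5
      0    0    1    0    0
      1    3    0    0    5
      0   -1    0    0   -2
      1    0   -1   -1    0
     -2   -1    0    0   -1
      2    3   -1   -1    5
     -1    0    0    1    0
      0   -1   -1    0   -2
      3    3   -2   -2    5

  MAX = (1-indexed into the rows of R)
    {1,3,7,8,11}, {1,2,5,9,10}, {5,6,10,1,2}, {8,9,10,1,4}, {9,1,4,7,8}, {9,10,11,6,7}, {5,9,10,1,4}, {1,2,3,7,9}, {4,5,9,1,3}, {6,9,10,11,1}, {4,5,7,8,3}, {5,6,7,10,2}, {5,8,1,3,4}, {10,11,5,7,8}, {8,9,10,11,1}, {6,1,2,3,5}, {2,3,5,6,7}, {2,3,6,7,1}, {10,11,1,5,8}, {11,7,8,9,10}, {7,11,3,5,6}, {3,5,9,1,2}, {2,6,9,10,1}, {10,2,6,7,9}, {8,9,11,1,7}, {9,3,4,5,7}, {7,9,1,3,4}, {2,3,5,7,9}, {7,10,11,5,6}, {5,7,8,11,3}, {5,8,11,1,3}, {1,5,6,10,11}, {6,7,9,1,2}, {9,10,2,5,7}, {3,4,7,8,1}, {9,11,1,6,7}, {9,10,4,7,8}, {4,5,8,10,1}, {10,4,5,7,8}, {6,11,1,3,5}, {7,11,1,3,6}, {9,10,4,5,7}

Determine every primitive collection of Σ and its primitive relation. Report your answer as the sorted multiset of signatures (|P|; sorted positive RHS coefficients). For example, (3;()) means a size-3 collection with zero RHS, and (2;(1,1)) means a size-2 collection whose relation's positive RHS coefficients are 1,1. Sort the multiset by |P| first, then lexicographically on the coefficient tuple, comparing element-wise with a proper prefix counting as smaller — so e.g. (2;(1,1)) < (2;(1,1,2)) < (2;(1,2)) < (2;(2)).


Primitive collections (15):

  • {2,4}:  v_{2} + v_{4} = 0  →  sig = (2;())
  • {2,8}:  v_{2} + v_{8} = v_{6}  →  sig = (2;(1))
  • {3,10}:  v_{3} + v_{10} = v_{5}  →  sig = (2;(1))
  • {4,6}:  v_{4} + v_{6} = v_{8}  →  sig = (2;(1))
  • {6,8}:  v_{6} + v_{8} = v_{11}  →  sig = (2;(1))
  • {2,11}:  v_{2} + v_{11} = 2·v_{6}  →  sig = (2;(2))
  • {4,11}:  v_{4} + v_{11} = 2·v_{8}  →  sig = (2;(2))
  • {1,5,7}:  v_{1} + v_{5} + v_{7} = 0  →  sig = (3;())
  • {3,6,9}:  v_{3} + v_{6} + v_{9} = 0  →  sig = (3;())
  • {3,8,9}:  v_{3} + v_{8} + v_{9} = v_{4}  →  sig = (3;(1))
  • {3,9,11}:  v_{3} + v_{9} + v_{11} = v_{8}  →  sig = (3;(1))
  • {5,6,9}:  v_{5} + v_{6} + v_{9} = v_{10}  →  sig = (3;(1))
  • {1,7,10}:  v_{1} + v_{7} + v_{10} = v_{6} + v_{9}  →  sig = (3;(1,1))
  • {5,8,9}:  v_{5} + v_{8} + v_{9} = v_{4} + v_{10}  →  sig = (3;(1,1))
  • {5,9,11}:  v_{5} + v_{9} + v_{11} = v_{8} + v_{10}  →  sig = (3;(1,1))

Sorted signature multiset PRS(X):
{ (2;()),  (2;(1)) ×4,  (2;(2)) ×2,  (3;()) ×2,  (3;(1)) ×3,  (3;(1,1)) ×3 }


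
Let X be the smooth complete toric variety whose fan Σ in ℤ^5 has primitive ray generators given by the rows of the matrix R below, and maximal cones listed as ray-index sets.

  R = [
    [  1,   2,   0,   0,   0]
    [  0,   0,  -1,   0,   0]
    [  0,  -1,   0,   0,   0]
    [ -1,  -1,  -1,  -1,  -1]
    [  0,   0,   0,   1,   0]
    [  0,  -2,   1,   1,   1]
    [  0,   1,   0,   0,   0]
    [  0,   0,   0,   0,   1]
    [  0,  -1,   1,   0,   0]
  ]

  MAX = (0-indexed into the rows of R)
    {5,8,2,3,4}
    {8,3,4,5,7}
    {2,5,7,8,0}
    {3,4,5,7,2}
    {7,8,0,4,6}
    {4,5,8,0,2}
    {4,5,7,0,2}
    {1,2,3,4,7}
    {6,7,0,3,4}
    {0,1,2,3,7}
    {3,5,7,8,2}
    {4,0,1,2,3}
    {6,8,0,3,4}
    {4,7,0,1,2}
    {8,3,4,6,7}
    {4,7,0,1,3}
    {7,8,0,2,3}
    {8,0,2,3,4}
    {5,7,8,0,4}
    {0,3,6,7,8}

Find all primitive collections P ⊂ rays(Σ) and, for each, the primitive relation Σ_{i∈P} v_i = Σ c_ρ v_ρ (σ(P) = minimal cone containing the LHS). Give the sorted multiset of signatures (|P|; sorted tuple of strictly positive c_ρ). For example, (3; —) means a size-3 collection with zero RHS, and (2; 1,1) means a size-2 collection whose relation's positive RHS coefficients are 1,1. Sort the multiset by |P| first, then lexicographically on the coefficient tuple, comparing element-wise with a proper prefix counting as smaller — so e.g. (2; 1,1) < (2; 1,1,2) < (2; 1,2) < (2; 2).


Σ has 9 primitive collections:

  • {2,6}:  v_{2} + v_{6} = 0  →  sig = (2; —)
  • {1,8}:  v_{1} + v_{8} = v_{2}  →  sig = (2; 1)
  • {5,6}:  v_{5} + v_{6} = v_{4} + v_{7} + v_{8}  →  sig = (2; 1,1,1)
  • {1,6}:  v_{1} + v_{6} = v_{0} + v_{3} + v_{4} + v_{7}  →  sig = (2; 1,1,1,1)
  • {1,5}:  v_{1} + v_{5} = 2·v_{2} + v_{4} + v_{7}  →  sig = (2; 1,1,2)
  • {0,3,5}:  v_{0} + v_{3} + v_{5} = v_{2}  →  sig = (3; 1)
  • {2,4,7,8}:  v_{2} + v_{4} + v_{7} + v_{8} = v_{5}  →  sig = (4; 1)
  • {0,3,4,7,8}:  v_{0} + v_{3} + v_{4} + v_{7} + v_{8} = 0  →  sig = (5; —)
  • {0,2,3,4,7}:  v_{0} + v_{2} + v_{3} + v_{4} + v_{7} = v_{1}  →  sig = (5; 1)

Hence PRS(X_Σ) =
    (2; —)
    (2; 1)
    (2; 1,1,1)
    (2; 1,1,1,1)
    (2; 1,1,2)
    (3; 1)
    (4; 1)
    (5; —)
    (5; 1)


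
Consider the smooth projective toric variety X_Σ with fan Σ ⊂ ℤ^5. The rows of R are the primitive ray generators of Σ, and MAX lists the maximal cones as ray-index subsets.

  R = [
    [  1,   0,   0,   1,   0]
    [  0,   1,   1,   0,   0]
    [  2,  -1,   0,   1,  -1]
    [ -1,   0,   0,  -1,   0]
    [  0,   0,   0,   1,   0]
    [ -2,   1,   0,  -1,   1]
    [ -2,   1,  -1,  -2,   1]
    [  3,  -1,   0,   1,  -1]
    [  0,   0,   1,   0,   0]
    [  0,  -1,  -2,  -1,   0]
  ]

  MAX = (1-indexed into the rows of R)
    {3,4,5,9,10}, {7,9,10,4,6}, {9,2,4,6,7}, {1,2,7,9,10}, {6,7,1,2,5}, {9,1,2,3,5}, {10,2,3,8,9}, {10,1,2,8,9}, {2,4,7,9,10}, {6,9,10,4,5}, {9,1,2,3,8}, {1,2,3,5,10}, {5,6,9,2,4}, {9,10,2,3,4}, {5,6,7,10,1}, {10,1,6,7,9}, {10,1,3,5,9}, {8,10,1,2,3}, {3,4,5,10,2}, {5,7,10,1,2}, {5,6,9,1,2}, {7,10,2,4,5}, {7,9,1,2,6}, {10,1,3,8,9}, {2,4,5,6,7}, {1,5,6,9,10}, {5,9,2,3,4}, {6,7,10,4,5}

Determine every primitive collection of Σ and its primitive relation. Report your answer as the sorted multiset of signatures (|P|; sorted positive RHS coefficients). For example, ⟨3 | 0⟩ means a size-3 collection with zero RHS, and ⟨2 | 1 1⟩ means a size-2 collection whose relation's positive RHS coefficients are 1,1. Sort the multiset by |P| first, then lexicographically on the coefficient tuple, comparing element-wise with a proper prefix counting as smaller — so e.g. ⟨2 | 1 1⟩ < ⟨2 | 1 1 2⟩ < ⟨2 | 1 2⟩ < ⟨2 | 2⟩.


Minimal non-faces — 11 found among 10 rays, 28 max cones:

  P = {1,4}:  v_{1} + v_{4} = 0  ⟹  sig = ⟨2 | 0⟩
  P = {3,6}:  v_{3} + v_{6} = 0  ⟹  sig = ⟨2 | 0⟩
  P = {3,7}:  v_{3} + v_{7} = v_{2} + v_{10}  ⟹  sig = ⟨2 | 1 1⟩
  P = {5,8}:  v_{5} + v_{8} = v_{1} + v_{3}  ⟹  sig = ⟨2 | 1 1⟩
  P = {4,8}:  v_{4} + v_{8} = v_{2} + v_{3} + v_{9} + v_{10}  ⟹  sig = ⟨2 | 1 1 1 1⟩
  P = {6,8}:  v_{6} + v_{8} = v_{1} + v_{2} + v_{9} + v_{10}  ⟹  sig = ⟨2 | 1 1 1 1⟩
  P = {7,8}:  v_{7} + v_{8} = v_{1} + 2·v_{2} + v_{9} + 2·v_{10}  ⟹  sig = ⟨2 | 1 1 2 2⟩
  P = {2,6,10}:  v_{2} + v_{6} + v_{10} = v_{7}  ⟹  sig = ⟨3 | 1⟩
  P = {5,7,9}:  v_{5} + v_{7} + v_{9} = v_{6}  ⟹  sig = ⟨3 | 1⟩
  P = {2,5,9,10}:  v_{2} + v_{5} + v_{9} + v_{10} = 0  ⟹  sig = ⟨4 | 0⟩
  P = {1,2,3,9,10}:  v_{1} + v_{2} + v_{3} + v_{9} + v_{10} = v_{8}  ⟹  sig = ⟨5 | 1⟩

Hence PRS(X_Σ) =
{ ⟨2 | 0⟩ ×2,  ⟨2 | 1 1⟩ ×2,  ⟨2 | 1 1 1 1⟩ ×2,  ⟨2 | 1 1 2 2⟩,  ⟨3 | 1⟩ ×2,  ⟨4 | 0⟩,  ⟨5 | 1⟩ }


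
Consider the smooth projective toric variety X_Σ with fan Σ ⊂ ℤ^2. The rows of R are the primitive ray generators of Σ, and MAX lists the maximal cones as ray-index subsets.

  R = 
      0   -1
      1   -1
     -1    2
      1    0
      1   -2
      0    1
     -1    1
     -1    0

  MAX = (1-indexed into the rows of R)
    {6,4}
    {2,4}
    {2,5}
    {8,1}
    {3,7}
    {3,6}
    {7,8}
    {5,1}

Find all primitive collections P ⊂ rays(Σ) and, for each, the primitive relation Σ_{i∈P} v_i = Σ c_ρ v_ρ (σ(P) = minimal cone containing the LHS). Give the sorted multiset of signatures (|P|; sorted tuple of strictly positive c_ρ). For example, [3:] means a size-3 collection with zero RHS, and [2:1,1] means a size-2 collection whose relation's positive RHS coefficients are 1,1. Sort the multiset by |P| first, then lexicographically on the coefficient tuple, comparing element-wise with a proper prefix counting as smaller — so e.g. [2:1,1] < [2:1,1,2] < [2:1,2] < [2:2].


|primitive collections| = 20. Relations:

  • {1,6}:  v_{1} + v_{6} = 0  →  sig = [2:]
  • {2,7}:  v_{2} + v_{7} = 0  →  sig = [2:]
  • {3,5}:  v_{3} + v_{5} = 0  →  sig = [2:]
  • {4,8}:  v_{4} + v_{8} = 0  →  sig = [2:]
  • {1,2}:  v_{1} + v_{2} = v_{5}  →  sig = [2:1]
  • {1,3}:  v_{1} + v_{3} = v_{7}  →  sig = [2:1]
  • {1,4}:  v_{1} + v_{4} = v_{2}  →  sig = [2:1]
  • {1,7}:  v_{1} + v_{7} = v_{8}  →  sig = [2:1]
  • {2,3}:  v_{2} + v_{3} = v_{6}  →  sig = [2:1]
  • {2,6}:  v_{2} + v_{6} = v_{4}  →  sig = [2:1]
  • {2,8}:  v_{2} + v_{8} = v_{1}  →  sig = [2:1]
  • {4,7}:  v_{4} + v_{7} = v_{6}  →  sig = [2:1]
  • {5,6}:  v_{5} + v_{6} = v_{2}  →  sig = [2:1]
  • {5,7}:  v_{5} + v_{7} = v_{1}  →  sig = [2:1]
  • {6,7}:  v_{6} + v_{7} = v_{3}  →  sig = [2:1]
  • {6,8}:  v_{6} + v_{8} = v_{7}  →  sig = [2:1]
  • {3,4}:  v_{3} + v_{4} = 2·v_{6}  →  sig = [2:2]
  • {3,8}:  v_{3} + v_{8} = 2·v_{7}  →  sig = [2:2]
  • {4,5}:  v_{4} + v_{5} = 2·v_{2}  →  sig = [2:2]
  • {5,8}:  v_{5} + v_{8} = 2·v_{1}  →  sig = [2:2]

Signatures (|P|; sorted positive RHS coefficients), sorted:
[[2:], [2:], [2:], [2:], [2:1], [2:1], [2:1], [2:1], [2:1], [2:1], [2:1], [2:1], [2:1], [2:1], [2:1], [2:1], [2:2], [2:2], [2:2], [2:2]]


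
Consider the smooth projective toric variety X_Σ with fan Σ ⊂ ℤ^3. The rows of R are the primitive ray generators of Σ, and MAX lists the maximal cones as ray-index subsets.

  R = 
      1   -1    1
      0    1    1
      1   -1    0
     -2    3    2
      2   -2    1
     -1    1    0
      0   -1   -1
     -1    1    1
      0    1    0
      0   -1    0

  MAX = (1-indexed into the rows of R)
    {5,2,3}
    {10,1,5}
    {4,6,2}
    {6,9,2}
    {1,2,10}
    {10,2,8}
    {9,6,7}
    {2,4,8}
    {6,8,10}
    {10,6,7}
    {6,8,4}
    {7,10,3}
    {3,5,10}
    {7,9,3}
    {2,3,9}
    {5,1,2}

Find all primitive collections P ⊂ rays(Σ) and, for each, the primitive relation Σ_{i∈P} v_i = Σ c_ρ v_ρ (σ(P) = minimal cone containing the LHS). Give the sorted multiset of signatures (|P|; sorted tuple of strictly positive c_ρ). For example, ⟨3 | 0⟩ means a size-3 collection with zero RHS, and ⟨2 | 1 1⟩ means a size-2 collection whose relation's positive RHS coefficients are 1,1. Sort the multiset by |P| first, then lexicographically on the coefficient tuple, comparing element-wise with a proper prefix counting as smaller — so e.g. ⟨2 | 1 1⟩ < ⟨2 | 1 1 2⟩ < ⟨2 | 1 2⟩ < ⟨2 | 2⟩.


25 collections generate NE(X_Σ); each relation:

  P={2,7}:  v_{2} + v_{7} = 0  →  sig = ⟨2 | 0⟩
  P={3,6}:  v_{3} + v_{6} = 0  →  sig = ⟨2 | 0⟩
  P={9,10}:  v_{9} + v_{10} = 0  →  sig = ⟨2 | 0⟩
  P={1,3}:  v_{1} + v_{3} = v_{5}  →  sig = ⟨2 | 1⟩
  P={5,6}:  v_{5} + v_{6} = v_{1}  →  sig = ⟨2 | 1⟩
  P={1,6}:  v_{1} + v_{6} = v_{2} + v_{10}  →  sig = ⟨2 | 1 1⟩
  P={1,7}:  v_{1} + v_{7} = v_{3} + v_{10}  →  sig = ⟨2 | 1 1⟩
  P={1,9}:  v_{1} + v_{9} = v_{2} + v_{3}  →  sig = ⟨2 | 1 1⟩
  P={3,4}:  v_{3} + v_{4} = v_{2} + v_{8}  →  sig = ⟨2 | 1 1⟩
  P={3,8}:  v_{3} + v_{8} = v_{2} + v_{10}  →  sig = ⟨2 | 1 1⟩
  P={4,7}:  v_{4} + v_{7} = v_{6} + v_{8}  →  sig = ⟨2 | 1 1⟩
  P={7,8}:  v_{7} + v_{8} = v_{6} + v_{10}  →  sig = ⟨2 | 1 1⟩
  P={8,9}:  v_{8} + v_{9} = v_{2} + v_{6}  →  sig = ⟨2 | 1 1⟩
  P={5,8}:  v_{5} + v_{8} = v_{1} + v_{2} + v_{10}  →  sig = ⟨2 | 1 1 1⟩
  P={1,4}:  v_{1} + v_{4} = 2·v_{2} + v_{8} + v_{10}  →  sig = ⟨2 | 1 1 2⟩
  P={5,7}:  v_{5} + v_{7} = 2·v_{3} + v_{10}  →  sig = ⟨2 | 1 2⟩
  P={5,9}:  v_{5} + v_{9} = v_{2} + 2·v_{3}  →  sig = ⟨2 | 1 2⟩
  P={4,10}:  v_{4} + v_{10} = 2·v_{8}  →  sig = ⟨2 | 2⟩
  P={1,8}:  v_{1} + v_{8} = 2·v_{2} + 2·v_{10}  →  sig = ⟨2 | 2 2⟩
  P={4,9}:  v_{4} + v_{9} = 2·v_{2} + 2·v_{6}  →  sig = ⟨2 | 2 2⟩
  P={4,5}:  v_{4} + v_{5} = 3·v_{2} + 2·v_{10}  →  sig = ⟨2 | 2 3⟩
  P={2,3,10}:  v_{2} + v_{3} + v_{10} = v_{1}  →  sig = ⟨3 | 1⟩
  P={2,6,8}:  v_{2} + v_{6} + v_{8} = v_{4}  →  sig = ⟨3 | 1⟩
  P={2,6,10}:  v_{2} + v_{6} + v_{10} = v_{8}  →  sig = ⟨3 | 1⟩
  P={2,5,10}:  v_{2} + v_{5} + v_{10} = 2·v_{1}  →  sig = ⟨3 | 2⟩

Sorted signature multiset PRS(X):
    ⟨2 | 0⟩
    ⟨2 | 0⟩
    ⟨2 | 0⟩
    ⟨2 | 1⟩
    ⟨2 | 1⟩
    ⟨2 | 1 1⟩
    ⟨2 | 1 1⟩
    ⟨2 | 1 1⟩
    ⟨2 | 1 1⟩
    ⟨2 | 1 1⟩
    ⟨2 | 1 1⟩
    ⟨2 | 1 1⟩
    ⟨2 | 1 1⟩
    ⟨2 | 1 1 1⟩
    ⟨2 | 1 1 2⟩
    ⟨2 | 1 2⟩
    ⟨2 | 1 2⟩
    ⟨2 | 2⟩
    ⟨2 | 2 2⟩
    ⟨2 | 2 2⟩
    ⟨2 | 2 3⟩
    ⟨3 | 1⟩
    ⟨3 | 1⟩
    ⟨3 | 1⟩
    ⟨3 | 2⟩


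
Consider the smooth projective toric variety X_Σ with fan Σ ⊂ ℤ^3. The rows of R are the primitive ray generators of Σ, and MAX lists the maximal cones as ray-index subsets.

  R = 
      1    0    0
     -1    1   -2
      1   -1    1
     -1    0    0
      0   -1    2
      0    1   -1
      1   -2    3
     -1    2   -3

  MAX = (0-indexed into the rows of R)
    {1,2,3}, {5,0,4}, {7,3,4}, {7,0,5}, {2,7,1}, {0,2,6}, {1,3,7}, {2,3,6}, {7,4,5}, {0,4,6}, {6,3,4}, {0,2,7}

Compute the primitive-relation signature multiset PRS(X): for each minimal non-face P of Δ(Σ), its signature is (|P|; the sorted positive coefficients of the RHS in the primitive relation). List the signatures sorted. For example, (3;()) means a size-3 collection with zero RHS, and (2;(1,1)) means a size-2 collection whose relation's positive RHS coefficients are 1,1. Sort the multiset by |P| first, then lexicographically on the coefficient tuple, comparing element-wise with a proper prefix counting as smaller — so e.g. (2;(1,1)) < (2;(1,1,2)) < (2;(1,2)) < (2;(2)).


|primitive collections| = 12. Relations:

  • {0,3}:  v_{0} + v_{3} = 0  ⟹  sig = (2;())
  • {6,7}:  v_{6} + v_{7} = 0  ⟹  sig = (2;())
  • {1,4}:  v_{1} + v_{4} = v_{3}  ⟹  sig = (2;(1))
  • {1,5}:  v_{1} + v_{5} = v_{7}  ⟹  sig = (2;(1))
  • {2,4}:  v_{2} + v_{4} = v_{6}  ⟹  sig = (2;(1))
  • {2,5}:  v_{2} + v_{5} = v_{0}  ⟹  sig = (2;(1))
  • {0,1}:  v_{0} + v_{1} = v_{2} + v_{7}  ⟹  sig = (2;(1,1))
  • {1,6}:  v_{1} + v_{6} = v_{2} + v_{3}  ⟹  sig = (2;(1,1))
  • {3,5}:  v_{3} + v_{5} = v_{4} + v_{7}  ⟹  sig = (2;(1,1))
  • {5,6}:  v_{5} + v_{6} = v_{0} + v_{4}  ⟹  sig = (2;(1,1))
  • {0,4,7}:  v_{0} + v_{4} + v_{7} = v_{5}  ⟹  sig = (3;(1))
  • {2,3,7}:  v_{2} + v_{3} + v_{7} = v_{1}  ⟹  sig = (3;(1))

Sorted signature multiset PRS(X):
[(2;()), (2;()), (2;(1)), (2;(1)), (2;(1)), (2;(1)), (2;(1,1)), (2;(1,1)), (2;(1,1)), (2;(1,1)), (3;(1)), (3;(1))]


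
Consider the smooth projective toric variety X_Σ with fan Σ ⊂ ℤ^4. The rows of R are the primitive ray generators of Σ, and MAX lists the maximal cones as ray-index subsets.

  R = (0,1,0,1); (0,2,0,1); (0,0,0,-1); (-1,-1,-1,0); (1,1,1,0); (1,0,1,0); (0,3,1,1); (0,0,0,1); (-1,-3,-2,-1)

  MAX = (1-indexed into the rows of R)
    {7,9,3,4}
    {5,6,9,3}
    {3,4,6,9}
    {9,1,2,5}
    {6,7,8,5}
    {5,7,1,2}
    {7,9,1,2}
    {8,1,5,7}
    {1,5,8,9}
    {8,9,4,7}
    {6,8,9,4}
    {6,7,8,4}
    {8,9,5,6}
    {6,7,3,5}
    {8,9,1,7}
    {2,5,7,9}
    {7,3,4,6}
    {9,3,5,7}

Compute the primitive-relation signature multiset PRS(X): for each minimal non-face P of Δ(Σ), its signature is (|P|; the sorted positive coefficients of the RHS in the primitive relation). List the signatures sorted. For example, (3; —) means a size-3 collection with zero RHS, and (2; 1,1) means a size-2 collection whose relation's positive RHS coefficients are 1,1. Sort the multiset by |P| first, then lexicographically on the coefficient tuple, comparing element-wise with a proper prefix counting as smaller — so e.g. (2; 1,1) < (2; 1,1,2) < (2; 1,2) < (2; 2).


Σ has 12 primitive collections:

  P={3,8}:  v_{3} + v_{8} = 0 — sig = (2; —)
  P={4,5}:  v_{4} + v_{5} = 0 — sig = (2; —)
  P={1,6}:  v_{1} + v_{6} = v_{5} + v_{8} — sig = (2; 1,1)
  P={2,6}:  v_{2} + v_{6} = v_{1} + v_{5} — sig = (2; 1,1)
  P={1,3}:  v_{1} + v_{3} = v_{5} + v_{7} + v_{9} — sig = (2; 1,1,1)
  P={1,4}:  v_{1} + v_{4} = v_{7} + v_{8} + v_{9} — sig = (2; 1,1,1)
  P={2,4}:  v_{2} + v_{4} = v_{1} + v_{7} + v_{9} — sig = (2; 1,1,1)
  P={2,8}:  v_{2} + v_{8} = 2·v_{1} — sig = (2; 2)
  P={2,3}:  v_{2} + v_{3} = 2·v_{5} + 2·v_{7} + 2·v_{9} — sig = (2; 2,2,2)
  P={6,7,9}:  v_{6} + v_{7} + v_{9} = 0 — sig = (3; —)
  P={1,5,7,9}:  v_{1} + v_{5} + v_{7} + v_{9} = v_{2} — sig = (4; 1)
  P={5,7,8,9}:  v_{5} + v_{7} + v_{8} + v_{9} = v_{1} — sig = (4; 1)

Signatures (|P|; sorted positive RHS coefficients), sorted:
[(2; —), (2; —), (2; 1,1), (2; 1,1), (2; 1,1,1), (2; 1,1,1), (2; 1,1,1), (2; 2), (2; 2,2,2), (3; —), (4; 1), (4; 1)]


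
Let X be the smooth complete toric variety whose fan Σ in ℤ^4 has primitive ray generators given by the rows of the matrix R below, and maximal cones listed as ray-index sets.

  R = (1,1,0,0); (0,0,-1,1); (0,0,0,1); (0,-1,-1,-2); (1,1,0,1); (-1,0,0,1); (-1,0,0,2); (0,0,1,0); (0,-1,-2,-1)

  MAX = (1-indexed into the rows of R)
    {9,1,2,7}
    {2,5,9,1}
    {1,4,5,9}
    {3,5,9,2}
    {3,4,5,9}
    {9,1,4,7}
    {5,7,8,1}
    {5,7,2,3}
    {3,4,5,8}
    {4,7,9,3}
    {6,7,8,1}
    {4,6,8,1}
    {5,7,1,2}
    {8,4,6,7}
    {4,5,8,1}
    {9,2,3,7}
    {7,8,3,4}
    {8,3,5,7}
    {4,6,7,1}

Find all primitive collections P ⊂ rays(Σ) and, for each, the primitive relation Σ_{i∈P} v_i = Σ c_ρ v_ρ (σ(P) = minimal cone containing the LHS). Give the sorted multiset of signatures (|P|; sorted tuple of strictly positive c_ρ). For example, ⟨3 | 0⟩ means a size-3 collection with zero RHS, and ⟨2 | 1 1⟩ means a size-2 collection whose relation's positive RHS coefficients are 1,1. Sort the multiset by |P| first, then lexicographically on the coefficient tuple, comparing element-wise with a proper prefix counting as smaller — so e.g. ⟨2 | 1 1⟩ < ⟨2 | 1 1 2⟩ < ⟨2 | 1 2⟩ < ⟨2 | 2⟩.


Primitive collections (11):

  {1,3}:  v_{1} + v_{3} = v_{5}  ⇒ sig = ⟨2 | 1⟩
  {2,4}:  v_{2} + v_{4} = v_{9}  ⇒ sig = ⟨2 | 1⟩
  {2,8}:  v_{2} + v_{8} = v_{3}  ⇒ sig = ⟨2 | 1⟩
  {3,6}:  v_{3} + v_{6} = v_{7}  ⇒ sig = ⟨2 | 1⟩
  {5,6}:  v_{5} + v_{6} = v_{1} + v_{7}  ⇒ sig = ⟨2 | 1 1⟩
  {8,9}:  v_{8} + v_{9} = v_{3} + v_{4}  ⇒ sig = ⟨2 | 1 1⟩
  {2,6}:  v_{2} + v_{6} = v_{1} + v_{4} + 2·v_{7}  ⇒ sig = ⟨2 | 1 1 2⟩
  {6,9}:  v_{6} + v_{9} = v_{1} + 2·v_{4} + 2·v_{7}  ⇒ sig = ⟨2 | 1 2 2⟩
  {4,5,7}:  v_{4} + v_{5} + v_{7} = v_{2}  ⇒ sig = ⟨3 | 1⟩
  {5,7,9}:  v_{5} + v_{7} + v_{9} = 2·v_{2}  ⇒ sig = ⟨3 | 2⟩
  {1,4,7,8}:  v_{1} + v_{4} + v_{7} + v_{8} = 0  ⇒ sig = ⟨4 | 0⟩

Signatures (|P|; sorted positive RHS coefficients), sorted:
{ ⟨2 | 1⟩ ×4,  ⟨2 | 1 1⟩ ×2,  ⟨2 | 1 1 2⟩,  ⟨2 | 1 2 2⟩,  ⟨3 | 1⟩,  ⟨3 | 2⟩,  ⟨4 | 0⟩ }


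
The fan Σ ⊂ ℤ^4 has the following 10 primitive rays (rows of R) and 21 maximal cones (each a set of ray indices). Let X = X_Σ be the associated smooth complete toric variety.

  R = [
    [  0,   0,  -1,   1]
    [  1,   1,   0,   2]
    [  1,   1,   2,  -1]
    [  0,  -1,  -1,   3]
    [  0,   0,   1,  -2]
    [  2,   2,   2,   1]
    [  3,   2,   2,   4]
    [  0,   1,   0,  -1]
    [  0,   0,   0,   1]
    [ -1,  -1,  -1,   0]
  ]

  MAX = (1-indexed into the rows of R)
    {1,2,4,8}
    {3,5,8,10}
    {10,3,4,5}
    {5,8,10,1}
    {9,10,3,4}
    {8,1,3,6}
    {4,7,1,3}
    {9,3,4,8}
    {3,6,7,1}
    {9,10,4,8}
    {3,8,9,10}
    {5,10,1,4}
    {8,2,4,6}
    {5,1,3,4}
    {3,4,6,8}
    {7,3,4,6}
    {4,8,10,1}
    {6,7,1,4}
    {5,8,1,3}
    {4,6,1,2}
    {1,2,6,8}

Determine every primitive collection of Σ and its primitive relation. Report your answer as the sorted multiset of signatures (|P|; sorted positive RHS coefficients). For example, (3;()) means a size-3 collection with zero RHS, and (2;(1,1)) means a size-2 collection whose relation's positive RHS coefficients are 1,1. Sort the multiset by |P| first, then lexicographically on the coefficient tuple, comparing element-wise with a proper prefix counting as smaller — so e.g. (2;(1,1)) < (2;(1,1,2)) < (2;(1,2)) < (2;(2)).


|primitive collections| = 20. Relations:

  P = {2,3}:  v_{2} + v_{3} = v_{6}  ⟹  sig = (2;(1))
  P = {1,9}:  v_{1} + v_{9} = v_{4} + v_{8}  ⟹  sig = (2;(1,1))
  P = {2,5}:  v_{2} + v_{5} = v_{1} + v_{3}  ⟹  sig = (2;(1,1))
  P = {2,10}:  v_{2} + v_{10} = v_{4} + v_{8}  ⟹  sig = (2;(1,1))
  P = {5,9}:  v_{5} + v_{9} = v_{3} + v_{10}  ⟹  sig = (2;(1,1))
  P = {7,8}:  v_{7} + v_{8} = v_{2} + v_{6}  ⟹  sig = (2;(1,1))
  P = {7,10}:  v_{7} + v_{10} = v_{4} + v_{6}  ⟹  sig = (2;(1,1))
  P = {6,10}:  v_{6} + v_{10} = v_{3} + v_{4} + v_{8}  ⟹  sig = (2;(1,1,1))
  P = {7,9}:  v_{7} + v_{9} = v_{3} + 2·v_{4} + v_{6} + v_{8}  ⟹  sig = (2;(1,1,1,2))
  P = {2,7}:  v_{2} + v_{7} = v_{1} + v_{4} + 2·v_{6}  ⟹  sig = (2;(1,1,2))
  P = {5,6}:  v_{5} + v_{6} = v_{1} + 2·v_{3}  ⟹  sig = (2;(1,2))
  P = {2,9}:  v_{2} + v_{9} = v_{3} + 2·v_{4} + 2·v_{8}  ⟹  sig = (2;(1,2,2))
  P = {5,7}:  v_{5} + v_{7} = 2·v_{1} + 3·v_{3} + v_{4}  ⟹  sig = (2;(1,2,3))
  P = {6,9}:  v_{6} + v_{9} = 2·v_{3} + 2·v_{4} + 2·v_{8}  ⟹  sig = (2;(2,2,2))
  P = {1,3,10}:  v_{1} + v_{3} + v_{10} = 0  ⟹  sig = (3;())
  P = {4,5,8}:  v_{4} + v_{5} + v_{8} = 0  ⟹  sig = (3;())
  P = {1,3,4,6}:  v_{1} + v_{3} + v_{4} + v_{6} = v_{7}  ⟹  sig = (4;(1))
  P = {1,3,4,8}:  v_{1} + v_{3} + v_{4} + v_{8} = v_{2}  ⟹  sig = (4;(1))
  P = {3,4,8,10}:  v_{3} + v_{4} + v_{8} + v_{10} = v_{9}  ⟹  sig = (4;(1))
  P = {1,4,6,8}:  v_{1} + v_{4} + v_{6} + v_{8} = 2·v_{2}  ⟹  sig = (4;(2))

Hence PRS(X_Σ) =
[(2;(1)), (2;(1,1)), (2;(1,1)), (2;(1,1)), (2;(1,1)), (2;(1,1)), (2;(1,1)), (2;(1,1,1)), (2;(1,1,1,2)), (2;(1,1,2)), (2;(1,2)), (2;(1,2,2)), (2;(1,2,3)), (2;(2,2,2)), (3;()), (3;()), (4;(1)), (4;(1)), (4;(1)), (4;(2))]


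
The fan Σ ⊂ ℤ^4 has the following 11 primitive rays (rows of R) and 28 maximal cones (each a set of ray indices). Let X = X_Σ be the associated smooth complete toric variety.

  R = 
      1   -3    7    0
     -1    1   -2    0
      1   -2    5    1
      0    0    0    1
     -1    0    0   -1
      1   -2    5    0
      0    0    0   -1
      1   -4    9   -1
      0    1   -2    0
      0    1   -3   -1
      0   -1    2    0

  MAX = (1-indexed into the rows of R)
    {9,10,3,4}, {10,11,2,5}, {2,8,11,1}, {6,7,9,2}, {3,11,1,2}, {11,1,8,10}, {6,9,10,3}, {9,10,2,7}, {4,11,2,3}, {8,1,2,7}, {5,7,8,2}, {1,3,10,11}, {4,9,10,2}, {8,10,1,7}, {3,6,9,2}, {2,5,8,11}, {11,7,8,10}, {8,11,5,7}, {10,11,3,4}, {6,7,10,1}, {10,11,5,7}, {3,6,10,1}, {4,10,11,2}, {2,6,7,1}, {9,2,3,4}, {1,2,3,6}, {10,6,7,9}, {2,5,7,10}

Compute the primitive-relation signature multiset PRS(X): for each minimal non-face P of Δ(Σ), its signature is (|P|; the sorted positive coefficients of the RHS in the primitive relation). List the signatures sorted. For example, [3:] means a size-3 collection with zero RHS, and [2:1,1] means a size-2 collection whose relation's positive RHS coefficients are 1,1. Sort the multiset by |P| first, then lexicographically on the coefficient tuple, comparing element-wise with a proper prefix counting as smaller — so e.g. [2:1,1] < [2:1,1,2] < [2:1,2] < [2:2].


Minimal non-faces — 23 found among 11 rays, 28 max cones:

  P={4,7}:  v_{4} + v_{7} = 0 ; sig = [2:]
  P={9,11}:  v_{9} + v_{11} = 0 ; sig = [2:]
  P={1,9}:  v_{1} + v_{9} = v_{6} ; sig = [2:1]
  P={3,7}:  v_{3} + v_{7} = v_{6} ; sig = [2:1]
  P={4,6}:  v_{4} + v_{6} = v_{3} ; sig = [2:1]
  P={6,11}:  v_{6} + v_{11} = v_{1} ; sig = [2:1]
  P={1,4}:  v_{1} + v_{4} = v_{3} + v_{11} ; sig = [2:1,1]
  P={1,5}:  v_{1} + v_{5} = v_{2} + v_{8} ; sig = [2:1,1]
  P={3,5}:  v_{3} + v_{5} = v_{1} + v_{2} ; sig = [2:1,1]
  P={4,5}:  v_{4} + v_{5} = v_{2} + v_{11} ; sig = [2:1,1]
  P={4,8}:  v_{4} + v_{8} = v_{1} + v_{11} ; sig = [2:1,1]
  P={5,9}:  v_{5} + v_{9} = v_{2} + v_{7} ; sig = [2:1,1]
  P={8,9}:  v_{8} + v_{9} = v_{1} + v_{7} ; sig = [2:1,1]
  P={5,6}:  v_{5} + v_{6} = v_{1} + v_{2} + v_{7} ; sig = [2:1,1,1]
  P={6,8}:  v_{6} + v_{8} = 2·v_{1} + v_{7} ; sig = [2:1,2]
  P={3,8}:  v_{3} + v_{8} = 2·v_{1} ; sig = [2:2]
  P={2,3,10}:  v_{2} + v_{3} + v_{10} = 0 ; sig = [3:]
  P={1,7,11}:  v_{1} + v_{7} + v_{11} = v_{8} ; sig = [3:1]
  P={2,6,10}:  v_{2} + v_{6} + v_{10} = v_{7} ; sig = [3:1]
  P={2,7,11}:  v_{2} + v_{7} + v_{11} = v_{5} ; sig = [3:1]
  P={1,2,10}:  v_{1} + v_{2} + v_{10} = v_{7} + v_{11} ; sig = [3:1,1]
  P={2,8,10}:  v_{2} + v_{8} + v_{10} = 2·v_{7} + 2·v_{11} ; sig = [3:2,2]
  P={5,8,10}:  v_{5} + v_{8} + v_{10} = 3·v_{7} + 3·v_{11} ; sig = [3:3,3]

so the primitive-relation signature multiset is
    [2:]
    [2:]
    [2:1]
    [2:1]
    [2:1]
    [2:1]
    [2:1,1]
    [2:1,1]
    [2:1,1]
    [2:1,1]
    [2:1,1]
    [2:1,1]
    [2:1,1]
    [2:1,1,1]
    [2:1,2]
    [2:2]
    [3:]
    [3:1]
    [3:1]
    [3:1]
    [3:1,1]
    [3:2,2]
    [3:3,3]


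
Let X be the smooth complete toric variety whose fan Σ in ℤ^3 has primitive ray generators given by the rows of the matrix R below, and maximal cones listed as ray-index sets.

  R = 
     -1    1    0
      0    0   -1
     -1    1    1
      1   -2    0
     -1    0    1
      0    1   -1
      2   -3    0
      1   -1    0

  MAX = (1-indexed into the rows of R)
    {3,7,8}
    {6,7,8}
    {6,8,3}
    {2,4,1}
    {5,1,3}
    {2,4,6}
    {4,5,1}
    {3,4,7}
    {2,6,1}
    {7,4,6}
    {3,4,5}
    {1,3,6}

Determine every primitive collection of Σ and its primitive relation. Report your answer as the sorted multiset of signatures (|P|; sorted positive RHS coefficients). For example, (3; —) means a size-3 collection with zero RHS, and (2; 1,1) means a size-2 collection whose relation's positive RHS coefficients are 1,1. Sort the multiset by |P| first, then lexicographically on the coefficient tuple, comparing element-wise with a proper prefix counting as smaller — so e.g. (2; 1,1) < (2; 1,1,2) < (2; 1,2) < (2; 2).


The 14 primitive collections of Σ (r=8, n=3):

  • {1,8}:  v_{1} + v_{8} = 0  ⇒ sig = (2; —)
  • {1,7}:  v_{1} + v_{7} = v_{4}  ⇒ sig = (2; 1)
  • {2,3}:  v_{2} + v_{3} = v_{1}  ⇒ sig = (2; 1)
  • {4,8}:  v_{4} + v_{8} = v_{7}  ⇒ sig = (2; 1)
  • {5,6}:  v_{5} + v_{6} = v_{1}  ⇒ sig = (2; 1)
  • {2,8}:  v_{2} + v_{8} = v_{4} + v_{6}  ⇒ sig = (2; 1,1)
  • {5,8}:  v_{5} + v_{8} = v_{3} + v_{4}  ⇒ sig = (2; 1,1)
  • {2,5}:  v_{2} + v_{5} = 2·v_{1} + v_{4}  ⇒ sig = (2; 1,2)
  • {2,7}:  v_{2} + v_{7} = 2·v_{4} + v_{6}  ⇒ sig = (2; 1,2)
  • {5,7}:  v_{5} + v_{7} = v_{3} + 2·v_{4}  ⇒ sig = (2; 1,2)
  • {3,4,6}:  v_{3} + v_{4} + v_{6} = 0  ⇒ sig = (3; —)
  • {1,3,4}:  v_{1} + v_{3} + v_{4} = v_{5}  ⇒ sig = (3; 1)
  • {1,4,6}:  v_{1} + v_{4} + v_{6} = v_{2}  ⇒ sig = (3; 1)
  • {3,6,7}:  v_{3} + v_{6} + v_{7} = v_{8}  ⇒ sig = (3; 1)

Hence PRS(X_Σ) =
{ (2; —),  (2; 1) ×4,  (2; 1,1) ×2,  (2; 1,2) ×3,  (3; —),  (3; 1) ×3 }


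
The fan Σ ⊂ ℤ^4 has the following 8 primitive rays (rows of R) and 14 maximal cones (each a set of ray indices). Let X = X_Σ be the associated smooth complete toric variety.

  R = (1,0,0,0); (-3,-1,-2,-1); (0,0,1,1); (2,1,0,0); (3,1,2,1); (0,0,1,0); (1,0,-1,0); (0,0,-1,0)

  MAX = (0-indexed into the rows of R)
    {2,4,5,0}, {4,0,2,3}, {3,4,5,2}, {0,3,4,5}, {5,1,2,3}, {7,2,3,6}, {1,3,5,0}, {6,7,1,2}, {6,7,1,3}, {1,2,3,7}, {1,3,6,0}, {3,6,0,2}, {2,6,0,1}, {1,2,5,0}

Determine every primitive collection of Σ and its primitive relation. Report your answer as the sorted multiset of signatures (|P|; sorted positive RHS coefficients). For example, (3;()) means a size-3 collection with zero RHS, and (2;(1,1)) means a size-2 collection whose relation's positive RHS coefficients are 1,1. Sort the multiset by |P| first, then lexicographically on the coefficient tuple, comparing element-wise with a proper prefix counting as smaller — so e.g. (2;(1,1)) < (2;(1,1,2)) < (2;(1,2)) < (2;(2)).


9 minimal non-faces of Δ(Σ) (on 8 rays):

  P={1,4}:  v_{1} + v_{4} = 0 — sig = (2;())
  P={5,7}:  v_{5} + v_{7} = 0 — sig = (2;())
  P={0,7}:  v_{0} + v_{7} = v_{6} — sig = (2;(1))
  P={5,6}:  v_{5} + v_{6} = v_{0} — sig = (2;(1))
  P={4,7}:  v_{4} + v_{7} = v_{0} + v_{2} + v_{3} — sig = (2;(1,1,1))
  P={4,6}:  v_{4} + v_{6} = 2·v_{0} + v_{2} + v_{3} — sig = (2;(1,1,2))
  P={0,1,2,3}:  v_{0} + v_{1} + v_{2} + v_{3} = v_{7} — sig = (4;(1))
  P={0,2,3,5}:  v_{0} + v_{2} + v_{3} + v_{5} = v_{4} — sig = (4;(1))
  P={1,2,3,6}:  v_{1} + v_{2} + v_{3} + v_{6} = 2·v_{7} — sig = (4;(2))

Hence PRS(X_Σ) =
[(2;()), (2;()), (2;(1)), (2;(1)), (2;(1,1,1)), (2;(1,1,2)), (4;(1)), (4;(1)), (4;(2))]


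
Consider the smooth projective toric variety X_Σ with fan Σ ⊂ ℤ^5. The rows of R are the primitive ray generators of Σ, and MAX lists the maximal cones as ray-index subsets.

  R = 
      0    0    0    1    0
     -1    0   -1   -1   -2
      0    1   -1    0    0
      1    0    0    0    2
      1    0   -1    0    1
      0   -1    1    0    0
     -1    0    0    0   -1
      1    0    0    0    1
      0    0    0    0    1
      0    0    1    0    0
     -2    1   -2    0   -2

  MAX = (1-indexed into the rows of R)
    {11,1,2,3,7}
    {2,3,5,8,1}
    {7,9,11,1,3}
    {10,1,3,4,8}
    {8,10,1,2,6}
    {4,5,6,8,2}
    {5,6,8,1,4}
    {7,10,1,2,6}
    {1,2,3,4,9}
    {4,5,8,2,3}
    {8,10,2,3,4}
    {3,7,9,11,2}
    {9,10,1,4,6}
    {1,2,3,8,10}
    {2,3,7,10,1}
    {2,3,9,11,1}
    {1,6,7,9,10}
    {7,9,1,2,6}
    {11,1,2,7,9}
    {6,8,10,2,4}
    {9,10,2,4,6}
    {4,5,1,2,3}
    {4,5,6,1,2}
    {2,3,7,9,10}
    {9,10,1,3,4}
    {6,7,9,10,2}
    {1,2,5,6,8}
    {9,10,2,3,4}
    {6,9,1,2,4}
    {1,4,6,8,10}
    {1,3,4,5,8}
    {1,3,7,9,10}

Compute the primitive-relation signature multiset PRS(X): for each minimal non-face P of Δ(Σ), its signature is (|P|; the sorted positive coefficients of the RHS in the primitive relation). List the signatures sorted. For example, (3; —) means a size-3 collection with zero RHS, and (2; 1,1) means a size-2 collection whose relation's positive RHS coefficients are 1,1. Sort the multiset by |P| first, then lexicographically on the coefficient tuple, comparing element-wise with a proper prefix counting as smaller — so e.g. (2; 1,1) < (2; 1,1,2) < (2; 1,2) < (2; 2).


Minimal non-faces — 16 found among 11 rays, 32 max cones:

  P={3,6}:  v_{3} + v_{6} = 0 — sig = (2; —)
  P={7,8}:  v_{7} + v_{8} = 0 — sig = (2; —)
  P={4,7}:  v_{4} + v_{7} = v_{9} — sig = (2; 1)
  P={5,10}:  v_{5} + v_{10} = v_{8} — sig = (2; 1)
  P={8,9}:  v_{8} + v_{9} = v_{4} — sig = (2; 1)
  P={5,7}:  v_{5} + v_{7} = v_{1} + v_{2} + v_{4} — sig = (2; 1,1,1)
  P={6,11}:  v_{6} + v_{11} = v_{1} + v_{2} + v_{7} + v_{9} — sig = (2; 1,1,1,1)
  P={8,11}:  v_{8} + v_{11} = v_{1} + v_{2} + v_{3} + v_{9} — sig = (2; 1,1,1,1)
  P={4,11}:  v_{4} + v_{11} = v_{1} + v_{2} + v_{3} + 2·v_{9} — sig = (2; 1,1,1,2)
  P={5,11}:  v_{5} + v_{11} = 2·v_{1} + 2·v_{2} + v_{3} + v_{4} + v_{9} — sig = (2; 1,1,1,2,2)
  P={5,9}:  v_{5} + v_{9} = v_{1} + v_{2} + 2·v_{4} — sig = (2; 1,1,2)
  P={10,11}:  v_{10} + v_{11} = v_{3} + 2·v_{7} — sig = (2; 1,2)
  P={1,2,4,10}:  v_{1} + v_{2} + v_{4} + v_{10} = 0 — sig = (4; —)
  P={1,2,4,8}:  v_{1} + v_{2} + v_{4} + v_{8} = v_{5} — sig = (4; 1)
  P={1,2,9,10}:  v_{1} + v_{2} + v_{9} + v_{10} = v_{7} — sig = (4; 1)
  P={1,2,3,7,9}:  v_{1} + v_{2} + v_{3} + v_{7} + v_{9} = v_{11} — sig = (5; 1)

Sorted signature multiset PRS(X):
    |P|=2: 12 collections, coeffs (), (), (1), (1), (1), (1,1,1), (1,1,1,1), (1,1,1,1), (1,1,1,2), (1,1,1,2,2), (1,1,2), (1,2)
    |P|=4: 3 collections, coeffs (), (1), (1)
    |P|=5: 1 collection, coeffs (1)


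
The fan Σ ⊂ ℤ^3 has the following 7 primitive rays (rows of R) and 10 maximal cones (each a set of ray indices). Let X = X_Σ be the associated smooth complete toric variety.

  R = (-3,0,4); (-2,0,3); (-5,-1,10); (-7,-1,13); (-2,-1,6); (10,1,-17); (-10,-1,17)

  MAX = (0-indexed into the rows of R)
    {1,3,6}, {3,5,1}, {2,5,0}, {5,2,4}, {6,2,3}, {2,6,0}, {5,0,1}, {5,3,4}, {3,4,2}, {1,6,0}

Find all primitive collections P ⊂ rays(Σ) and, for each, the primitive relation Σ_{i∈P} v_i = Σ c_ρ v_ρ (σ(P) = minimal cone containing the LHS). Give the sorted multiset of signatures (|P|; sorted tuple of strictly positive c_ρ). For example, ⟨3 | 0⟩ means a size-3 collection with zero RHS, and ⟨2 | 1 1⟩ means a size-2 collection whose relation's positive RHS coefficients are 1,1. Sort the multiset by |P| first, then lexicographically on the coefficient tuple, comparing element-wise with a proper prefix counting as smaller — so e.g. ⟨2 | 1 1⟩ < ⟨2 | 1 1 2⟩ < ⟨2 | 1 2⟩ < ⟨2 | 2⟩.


The 7 primitive collections of Σ (r=7, n=3):

  • {5,6}:  v_{5} + v_{6} = 0 — sig = ⟨2 | 0⟩
  • {0,3}:  v_{0} + v_{3} = v_{6} — sig = ⟨2 | 1⟩
  • {0,4}:  v_{0} + v_{4} = v_{2} — sig = ⟨2 | 1⟩
  • {1,2}:  v_{1} + v_{2} = v_{3} — sig = ⟨2 | 1⟩
  • {4,6}:  v_{4} + v_{6} = v_{2} + v_{3} — sig = ⟨2 | 1 1⟩
  • {1,4}:  v_{1} + v_{4} = 2·v_{3} + v_{5} — sig = ⟨2 | 1 2⟩
  • {2,3,5}:  v_{2} + v_{3} + v_{5} = v_{4} — sig = ⟨3 | 1⟩

so the primitive-relation signature multiset is
    ⟨2 | 0⟩
    ⟨2 | 1⟩
    ⟨2 | 1⟩
    ⟨2 | 1⟩
    ⟨2 | 1 1⟩
    ⟨2 | 1 2⟩
    ⟨3 | 1⟩


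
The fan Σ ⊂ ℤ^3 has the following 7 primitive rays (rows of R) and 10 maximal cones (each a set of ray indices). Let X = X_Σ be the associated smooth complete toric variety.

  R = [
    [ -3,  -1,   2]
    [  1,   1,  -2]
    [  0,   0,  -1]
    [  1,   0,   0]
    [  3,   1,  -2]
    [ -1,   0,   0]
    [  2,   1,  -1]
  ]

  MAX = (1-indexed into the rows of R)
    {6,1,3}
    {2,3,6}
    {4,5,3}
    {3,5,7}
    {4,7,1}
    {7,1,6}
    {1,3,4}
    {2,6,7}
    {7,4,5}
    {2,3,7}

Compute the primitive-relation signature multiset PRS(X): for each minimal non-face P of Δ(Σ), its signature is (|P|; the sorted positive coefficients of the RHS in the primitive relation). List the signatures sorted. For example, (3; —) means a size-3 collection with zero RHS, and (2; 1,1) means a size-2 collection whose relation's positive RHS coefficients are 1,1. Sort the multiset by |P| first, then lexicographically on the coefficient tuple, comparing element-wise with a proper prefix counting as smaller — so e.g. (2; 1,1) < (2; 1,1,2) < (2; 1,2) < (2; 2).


9 minimal non-faces of Δ(Σ) (on 7 rays):

  P={1,5}:  v_{1} + v_{5} = 0  →  sig = (2; —)
  P={4,6}:  v_{4} + v_{6} = 0  →  sig = (2; —)
  P={2,4}:  v_{2} + v_{4} = v_{3} + v_{7}  →  sig = (2; 1,1)
  P={5,6}:  v_{5} + v_{6} = v_{3} + v_{7}  →  sig = (2; 1,1)
  P={1,2}:  v_{1} + v_{2} = 2·v_{6}  →  sig = (2; 2)
  P={2,5}:  v_{2} + v_{5} = 2·v_{3} + 2·v_{7}  →  sig = (2; 2,2)
  P={1,3,7}:  v_{1} + v_{3} + v_{7} = v_{6}  →  sig = (3; 1)
  P={3,4,7}:  v_{3} + v_{4} + v_{7} = v_{5}  →  sig = (3; 1)
  P={3,6,7}:  v_{3} + v_{6} + v_{7} = v_{2}  →  sig = (3; 1)

Signatures (|P|; sorted positive RHS coefficients), sorted:
    |P|=2: 6 collections, coeffs (), (), (1,1), (1,1), (2), (2,2)
    |P|=3: 3 collections, coeffs (1), (1), (1)


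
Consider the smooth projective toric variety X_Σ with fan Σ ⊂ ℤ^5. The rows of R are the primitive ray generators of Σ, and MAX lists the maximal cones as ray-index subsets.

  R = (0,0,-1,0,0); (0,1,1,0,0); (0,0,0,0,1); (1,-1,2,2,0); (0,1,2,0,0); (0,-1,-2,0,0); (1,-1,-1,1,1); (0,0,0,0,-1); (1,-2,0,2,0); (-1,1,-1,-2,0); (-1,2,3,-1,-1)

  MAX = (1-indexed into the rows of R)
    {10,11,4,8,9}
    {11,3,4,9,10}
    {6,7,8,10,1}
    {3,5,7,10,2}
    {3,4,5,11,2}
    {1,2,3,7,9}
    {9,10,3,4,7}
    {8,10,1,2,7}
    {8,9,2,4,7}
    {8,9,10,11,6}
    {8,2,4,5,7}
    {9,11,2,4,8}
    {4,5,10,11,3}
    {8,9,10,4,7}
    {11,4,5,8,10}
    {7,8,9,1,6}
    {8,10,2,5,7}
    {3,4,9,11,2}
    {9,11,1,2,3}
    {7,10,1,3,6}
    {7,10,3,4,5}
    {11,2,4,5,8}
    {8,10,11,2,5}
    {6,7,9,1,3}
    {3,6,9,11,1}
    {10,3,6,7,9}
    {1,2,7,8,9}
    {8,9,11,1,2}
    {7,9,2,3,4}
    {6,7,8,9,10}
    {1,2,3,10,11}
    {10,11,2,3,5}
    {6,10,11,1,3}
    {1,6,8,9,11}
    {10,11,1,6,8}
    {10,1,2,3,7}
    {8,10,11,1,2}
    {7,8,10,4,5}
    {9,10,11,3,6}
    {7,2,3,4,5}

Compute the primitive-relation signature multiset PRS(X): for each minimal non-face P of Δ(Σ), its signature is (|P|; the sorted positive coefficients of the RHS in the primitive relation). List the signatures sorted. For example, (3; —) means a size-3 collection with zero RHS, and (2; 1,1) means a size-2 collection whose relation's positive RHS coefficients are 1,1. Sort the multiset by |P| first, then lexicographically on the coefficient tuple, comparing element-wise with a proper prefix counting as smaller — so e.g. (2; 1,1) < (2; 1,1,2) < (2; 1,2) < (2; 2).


The 11 primitive collections of Σ (r=11, n=5):

  {3,8}:  v_{3} + v_{8} = 0 — sig = (2; —)
  {5,6}:  v_{5} + v_{6} = 0 — sig = (2; —)
  {1,5}:  v_{1} + v_{5} = v_{2} — sig = (2; 1)
  {2,6}:  v_{2} + v_{6} = v_{1} — sig = (2; 1)
  {4,6}:  v_{4} + v_{6} = v_{9} — sig = (2; 1)
  {5,9}:  v_{5} + v_{9} = v_{4} — sig = (2; 1)
  {7,11}:  v_{7} + v_{11} = v_{5} — sig = (2; 1)
  {1,4}:  v_{1} + v_{4} = v_{2} + v_{9} — sig = (2; 1,1)
  {2,9,10}:  v_{2} + v_{9} + v_{10} = 0 — sig = (3; —)
  {1,9,10}:  v_{1} + v_{9} + v_{10} = v_{6} — sig = (3; 1)
  {2,4,10}:  v_{2} + v_{4} + v_{10} = v_{5} — sig = (3; 1)

Sorted signature multiset PRS(X):
    (2; —)
    (2; —)
    (2; 1)
    (2; 1)
    (2; 1)
    (2; 1)
    (2; 1)
    (2; 1,1)
    (3; —)
    (3; 1)
    (3; 1)


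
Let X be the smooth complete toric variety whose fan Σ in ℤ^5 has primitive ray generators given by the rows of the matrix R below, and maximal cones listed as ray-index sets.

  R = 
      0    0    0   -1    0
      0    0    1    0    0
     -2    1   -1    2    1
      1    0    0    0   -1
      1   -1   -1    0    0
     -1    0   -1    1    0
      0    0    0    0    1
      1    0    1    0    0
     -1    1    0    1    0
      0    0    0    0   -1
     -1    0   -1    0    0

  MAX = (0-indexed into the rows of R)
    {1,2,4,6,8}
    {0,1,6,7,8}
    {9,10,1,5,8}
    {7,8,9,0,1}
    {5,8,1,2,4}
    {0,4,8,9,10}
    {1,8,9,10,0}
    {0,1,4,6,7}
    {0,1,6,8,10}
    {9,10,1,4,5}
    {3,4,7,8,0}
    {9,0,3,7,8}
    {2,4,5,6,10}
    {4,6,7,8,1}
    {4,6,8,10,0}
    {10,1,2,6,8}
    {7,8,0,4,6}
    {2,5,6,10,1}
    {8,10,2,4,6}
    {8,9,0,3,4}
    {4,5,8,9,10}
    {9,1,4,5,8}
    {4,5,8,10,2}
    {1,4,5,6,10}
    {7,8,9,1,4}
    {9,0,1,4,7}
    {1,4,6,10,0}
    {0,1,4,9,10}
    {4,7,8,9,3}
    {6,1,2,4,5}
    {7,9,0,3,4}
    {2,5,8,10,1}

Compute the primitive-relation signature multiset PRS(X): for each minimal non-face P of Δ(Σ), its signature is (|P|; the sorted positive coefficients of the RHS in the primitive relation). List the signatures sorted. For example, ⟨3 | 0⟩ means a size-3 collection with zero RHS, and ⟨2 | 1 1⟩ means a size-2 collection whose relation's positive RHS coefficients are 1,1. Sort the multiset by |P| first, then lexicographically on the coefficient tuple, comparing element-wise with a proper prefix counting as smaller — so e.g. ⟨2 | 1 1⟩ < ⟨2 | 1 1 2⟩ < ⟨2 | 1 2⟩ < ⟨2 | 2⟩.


The 17 primitive collections of Σ (r=11, n=5):

  {6,9}:  v_{6} + v_{9} = 0  so sig = ⟨2 | 0⟩
  {7,10}:  v_{7} + v_{10} = 0  so sig = ⟨2 | 0⟩
  {0,5}:  v_{0} + v_{5} = v_{10}  so sig = ⟨2 | 1⟩
  {1,3}:  v_{1} + v_{3} = v_{7} + v_{9}  so sig = ⟨2 | 1 1⟩
  {2,9}:  v_{2} + v_{9} = v_{5} + v_{8}  so sig = ⟨2 | 1 1⟩
  {0,2}:  v_{0} + v_{2} = v_{6} + v_{8} + v_{10}  so sig = ⟨2 | 1 1 1⟩
  {3,5}:  v_{3} + v_{5} = v_{4} + v_{8} + v_{9}  so sig = ⟨2 | 1 1 1⟩
  {5,7}:  v_{5} + v_{7} = v_{1} + v_{4} + v_{8}  so sig = ⟨2 | 1 1 1⟩
  {3,6}:  v_{3} + v_{6} = v_{0} + v_{4} + v_{7} + v_{8}  so sig = ⟨2 | 1 1 1 1⟩
  {3,10}:  v_{3} + v_{10} = v_{0} + v_{4} + v_{8} + v_{9}  so sig = ⟨2 | 1 1 1 1⟩
  {2,7}:  v_{2} + v_{7} = v_{1} + v_{4} + v_{6} + 2·v_{8}  so sig = ⟨2 | 1 1 1 2⟩
  {2,3}:  v_{2} + v_{3} = v_{4} + 2·v_{8}  so sig = ⟨2 | 1 2⟩
  {5,6,8}:  v_{5} + v_{6} + v_{8} = v_{2}  so sig = ⟨3 | 1⟩
  {0,1,4,8}:  v_{0} + v_{1} + v_{4} + v_{8} = 0  so sig = ⟨4 | 0⟩
  {1,4,8,10}:  v_{1} + v_{4} + v_{8} + v_{10} = v_{5}  so sig = ⟨4 | 1⟩
  {1,2,4,10}:  v_{1} + v_{2} + v_{4} + v_{10} = 2·v_{5} + v_{6}  so sig = ⟨4 | 1 2⟩
  {0,4,7,8,9}:  v_{0} + v_{4} + v_{7} + v_{8} + v_{9} = v_{3}  so sig = ⟨5 | 1⟩

Sorted signature multiset PRS(X):
[⟨2 | 0⟩, ⟨2 | 0⟩, ⟨2 | 1⟩, ⟨2 | 1 1⟩, ⟨2 | 1 1⟩, ⟨2 | 1 1 1⟩, ⟨2 | 1 1 1⟩, ⟨2 | 1 1 1⟩, ⟨2 | 1 1 1 1⟩, ⟨2 | 1 1 1 1⟩, ⟨2 | 1 1 1 2⟩, ⟨2 | 1 2⟩, ⟨3 | 1⟩, ⟨4 | 0⟩, ⟨4 | 1⟩, ⟨4 | 1 2⟩, ⟨5 | 1⟩]
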